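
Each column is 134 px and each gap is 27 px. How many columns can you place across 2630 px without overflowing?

16 columns

16 columns: 16·134 + 15·27 = 2549 px ≤ 2630.
17 columns: 2710 px > 2630. So 16.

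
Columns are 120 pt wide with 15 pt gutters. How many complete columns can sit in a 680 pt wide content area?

5 columns

Each extra column adds 120 + 15 = 135 pt.
(680 + 15) / 135 = 5.15, so 5 columns fit.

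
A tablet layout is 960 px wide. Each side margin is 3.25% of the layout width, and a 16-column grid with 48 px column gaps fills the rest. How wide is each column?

11.1 px

960 × (1 − 2·3.25%) = 960 × 93.5% = 897.6 px for the columns.
Subtracting 15 column gaps of 48 leaves 177.6 for 16 columns, so c = 11.1 px.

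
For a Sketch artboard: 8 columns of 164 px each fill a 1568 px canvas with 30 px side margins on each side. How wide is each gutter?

Take off 60 px of margins, leaving 1508 px.
8 columns take 8·164 = 1312 px; remaining 196 splits into 7 gutters.
g = 196 / 7 = 28 px.

28 px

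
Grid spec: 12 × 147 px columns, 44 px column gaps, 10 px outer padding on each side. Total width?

Total width: 2·10 + 12·147 + 11·44 = 2268 px.

2268 px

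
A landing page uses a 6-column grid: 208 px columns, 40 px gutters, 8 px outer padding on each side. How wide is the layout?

Adding margins, columns and gutters: 16 + 1248 + 200 = 1464 px.

1464 px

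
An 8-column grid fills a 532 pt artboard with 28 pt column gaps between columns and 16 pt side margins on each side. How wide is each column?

Take off 32 pt of margins, leaving 500 pt.
8c + 7·28 = 500 → 8c = 304 → c = 38 pt.

38 pt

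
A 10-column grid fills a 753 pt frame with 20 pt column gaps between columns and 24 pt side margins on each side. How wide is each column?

52.5 pt

Content width = 753 − 2·24 = 705 pt.
10c + 9·20 = 705 → 10c = 525 → c = 52.5 pt.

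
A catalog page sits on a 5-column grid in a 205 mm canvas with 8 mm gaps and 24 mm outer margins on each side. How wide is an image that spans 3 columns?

Take off 48 mm of margins, leaving 157 mm.
Subtracting 4 gaps of 8 leaves 125 for 5 columns, so c = 25 mm.
3 columns plus 2 gaps: 75 + 16 = 91 mm.

91 mm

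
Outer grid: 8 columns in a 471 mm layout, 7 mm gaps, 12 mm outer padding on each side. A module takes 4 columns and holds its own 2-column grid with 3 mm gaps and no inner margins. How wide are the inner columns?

Outer content = 471 − 2·12 = 447 mm.
8c + 7·7 = 447 → 8c = 398 → c = 49.75 mm.
Span of 4: 4·49.75 + 3·7 = 199 + 21 = 220 mm.
2 columns + 1 gap: 2d + 1·3 = 220.
2d = 220 − 3 = 217, so d = 108.5 mm.

108.5 mm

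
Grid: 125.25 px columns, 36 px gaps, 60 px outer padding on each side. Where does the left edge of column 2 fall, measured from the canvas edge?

Before column 2: the margin + 1 column + 1 gap.
Offset = 60 + 1·(125.25 + 36) = 60 + 161.25 = 221.25 px.

221.25 px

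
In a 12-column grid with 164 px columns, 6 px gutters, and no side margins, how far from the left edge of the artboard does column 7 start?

1020 px

Before column 7: 6 columns + 6 gutters.
Offset = 6·(164 + 6) = 6·170 = 1020 px.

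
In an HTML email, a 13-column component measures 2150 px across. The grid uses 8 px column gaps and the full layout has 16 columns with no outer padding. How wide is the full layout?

2648 px

Subtracting 12 column gaps of 8 leaves 2054 for 13 columns, so c = 158 px.
Summing: 2528 + 120 = 2648 px.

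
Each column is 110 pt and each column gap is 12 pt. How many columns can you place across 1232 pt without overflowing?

10 columns

Each extra column adds 110 + 12 = 122 pt.
(1232 + 12) / 122 = 10.20, so 10 columns fit.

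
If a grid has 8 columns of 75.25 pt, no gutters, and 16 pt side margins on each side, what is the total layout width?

Total width: 2·16 + 8·75.25 = 634 pt.

634 pt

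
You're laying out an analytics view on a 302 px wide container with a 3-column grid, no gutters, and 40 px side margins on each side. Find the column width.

Subtract both margins: 302 − 2·40 = 222 px.
3c = 222 → c = 74 px.

74 px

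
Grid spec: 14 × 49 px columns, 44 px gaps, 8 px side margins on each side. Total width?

1274 px

Adding margins, columns and gutters: 16 + 686 + 572 = 1274 px.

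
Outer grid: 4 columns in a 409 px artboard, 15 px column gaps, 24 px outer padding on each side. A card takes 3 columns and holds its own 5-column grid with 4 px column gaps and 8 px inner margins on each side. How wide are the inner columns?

Inside the margins: 409 − 48 = 361 px.
4 columns + 3 column gaps: 4c + 3·15 = 361.
4c = 361 − 45 = 316, so c = 79 px.
3-column span = 3·79 + 2·15 = 267 px.
Inner content = 267 − 2·8 = 251 px.
5 columns + 4 column gaps: 5d + 4·4 = 251.
5d = 251 − 16 = 235, so d = 47 px.

47 px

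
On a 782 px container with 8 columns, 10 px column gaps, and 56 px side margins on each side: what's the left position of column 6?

Inside the margins: 782 − 112 = 670 px.
670 − 7·10 = 600; ÷8 gives c = 75 px.
Column 6 starts at margin + 5·(column + gutter) = 56 + 5·85 = 481 px.

481 px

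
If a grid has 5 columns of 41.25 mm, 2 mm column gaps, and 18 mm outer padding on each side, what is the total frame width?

250.25 mm

Total width: 2·18 + 5·41.25 + 4·2 = 250.25 mm.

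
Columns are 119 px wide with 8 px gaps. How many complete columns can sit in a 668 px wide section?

k columns need k·119 + (k−1)·8 = k·127 − 8.
k·127 − 8 ≤ 668 → k ≤ 676 / 127 ≈ 5.32, so k = 5.

5 columns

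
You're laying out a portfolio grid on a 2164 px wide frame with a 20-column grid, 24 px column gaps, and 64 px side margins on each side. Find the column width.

Inside the margins: 2164 − 128 = 2036 px.
20c + 19·24 = 2036 → 20c = 1580 → c = 79 px.

79 px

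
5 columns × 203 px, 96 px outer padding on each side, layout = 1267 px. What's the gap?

Take off 192 px of margins, leaving 1075 px.
Columns use 1015 px, leaving 60 px across 4 gaps = 15 px each.

15 px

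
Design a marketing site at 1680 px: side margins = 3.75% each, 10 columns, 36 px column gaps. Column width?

123 px

1680 × (1 − 2·3.75%) = 1680 × 92.5% = 1554 px for the columns.
Subtracting 9 column gaps of 36 leaves 1230 for 10 columns, so c = 123 px.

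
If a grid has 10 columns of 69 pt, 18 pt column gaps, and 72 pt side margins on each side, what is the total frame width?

996 pt

Total width: 2·72 + 10·69 + 9·18 = 996 pt.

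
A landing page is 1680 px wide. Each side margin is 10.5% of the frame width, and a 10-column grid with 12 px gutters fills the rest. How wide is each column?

1680 × (1 − 2·10.5%) = 1680 × 79% = 1327.2 px for the columns.
Subtracting 9 gutters of 12 leaves 1219.2 for 10 columns, so c = 121.92 px.

121.92 px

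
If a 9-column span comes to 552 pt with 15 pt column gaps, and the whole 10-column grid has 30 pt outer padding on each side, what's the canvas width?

552 − 8·15 = 432; ÷9 gives c = 48 pt.
Adding margins, columns and gutters: 60 + 480 + 135 = 675 pt.

675 pt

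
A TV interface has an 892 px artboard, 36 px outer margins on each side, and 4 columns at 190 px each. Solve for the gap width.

20 px

Content width = 892 − 2·36 = 820 px.
4·190 + 3g = 820 → 3g = 60 → g = 20 px.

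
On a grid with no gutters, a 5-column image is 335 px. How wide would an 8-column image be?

335 / 5 = 67 px per column.
8-column span = 8·67 = 536 px.

536 px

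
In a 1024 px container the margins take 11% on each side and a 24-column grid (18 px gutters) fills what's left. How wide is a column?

16.03 px

1024 × (1 − 2·11%) = 1024 × 78% = 798.72 px for the columns.
Subtracting 23 gutters of 18 leaves 384.72 for 24 columns, so c = 16.03 px.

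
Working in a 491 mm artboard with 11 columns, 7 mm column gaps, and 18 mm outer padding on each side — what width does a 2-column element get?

Subtract both margins: 491 − 2·18 = 455 mm.
455 − 10·7 = 385; ÷11 gives c = 35 mm.
2-column span = 2·35 + 1·7 = 77 mm.

77 mm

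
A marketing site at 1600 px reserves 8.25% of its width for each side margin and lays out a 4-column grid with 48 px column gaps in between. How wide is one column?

298 px

Each margin = 8.25% of 1600 = 132 px; content = 1600 − 2·132 = 1336 px.
4c + 3·48 = 1336 → 4c = 1192 → c = 298 px.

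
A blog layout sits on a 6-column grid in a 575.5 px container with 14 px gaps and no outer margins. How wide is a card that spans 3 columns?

6c + 5·14 = 575.5 → 6c = 505.5 → c = 84.25 px.
3 columns plus 2 gaps: 252.75 + 28 = 280.75 px.

280.75 px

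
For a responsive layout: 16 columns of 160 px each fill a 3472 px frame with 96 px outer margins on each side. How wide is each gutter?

Take off 192 px of margins, leaving 3280 px.
16·160 + 15g = 3280 → 15g = 720 → g = 48 px.

48 px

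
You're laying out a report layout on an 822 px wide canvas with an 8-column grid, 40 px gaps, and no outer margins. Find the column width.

Subtracting 7 gaps of 40 leaves 542 for 8 columns, so c = 67.75 px.

67.75 px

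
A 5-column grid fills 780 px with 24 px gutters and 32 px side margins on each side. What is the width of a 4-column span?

Inside the margins: 780 − 64 = 716 px.
5 columns + 4 gutters: 5c + 4·24 = 716.
5c = 716 − 96 = 620, so c = 124 px.
Span of 4: 4·124 + 3·24 = 496 + 72 = 568 px.

568 px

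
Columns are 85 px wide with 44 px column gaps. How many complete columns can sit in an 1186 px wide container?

9 columns

Each extra column adds 85 + 44 = 129 px.
(1186 + 44) / 129 = 9.53, so 9 columns fit.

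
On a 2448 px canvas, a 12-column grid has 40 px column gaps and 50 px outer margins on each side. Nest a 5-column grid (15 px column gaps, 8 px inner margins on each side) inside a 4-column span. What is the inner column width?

136 px

Outer content = 2448 − 2·50 = 2348 px.
Subtracting 11 column gaps of 40 leaves 1908 for 12 columns, so c = 159 px.
4 columns plus 3 column gaps: 636 + 120 = 756 px.
Inner content = 756 − 2·8 = 740 px.
5d + 4·15 = 740 → 5d = 680 → d = 136 px.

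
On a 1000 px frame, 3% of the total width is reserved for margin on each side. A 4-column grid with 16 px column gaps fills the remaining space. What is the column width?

Each margin = 3% of 1000 = 30 px; content = 1000 − 2·30 = 940 px.
4 columns + 3 column gaps: 4c + 3·16 = 940.
4c = 940 − 48 = 892, so c = 223 px.

223 px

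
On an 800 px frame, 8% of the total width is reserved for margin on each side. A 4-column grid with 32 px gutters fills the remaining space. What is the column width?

144 px

800 × (1 − 2·8%) = 800 × 84% = 672 px for the columns.
4c + 3·32 = 672 → 4c = 576 → c = 144 px.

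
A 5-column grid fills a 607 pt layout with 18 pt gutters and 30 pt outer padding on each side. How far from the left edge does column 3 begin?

Take off 60 pt of margins, leaving 547 pt.
547 − 4·18 = 475; ÷5 gives c = 95 pt.
Each column+gutter stride is 113 pt; 2 of them past the 30 pt margin is 30 + 226 = 256 pt.

256 pt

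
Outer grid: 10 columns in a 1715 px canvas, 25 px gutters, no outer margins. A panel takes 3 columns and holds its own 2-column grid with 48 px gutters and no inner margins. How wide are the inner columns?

224.5 px

10c + 9·25 = 1715 → 10c = 1490 → c = 149 px.
3 columns plus 2 gutters: 447 + 50 = 497 px.
2 columns + 1 gutter: 2d + 1·48 = 497.
2d = 497 − 48 = 449, so d = 224.5 px.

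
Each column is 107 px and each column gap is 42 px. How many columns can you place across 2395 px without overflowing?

16 columns: 16·107 + 15·42 = 2342 px ≤ 2395.
17 columns: 2491 px > 2395. So 16.

16 columns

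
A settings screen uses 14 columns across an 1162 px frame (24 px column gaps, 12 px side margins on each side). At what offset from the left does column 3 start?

178 px

Take off 24 px of margins, leaving 1138 px.
Subtracting 13 column gaps of 24 leaves 826 for 14 columns, so c = 59 px.
Each column+gutter stride is 83 px; 2 of them past the 12 px margin is 12 + 166 = 178 px.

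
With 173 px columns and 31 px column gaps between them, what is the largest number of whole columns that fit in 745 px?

3 columns

k columns need k·173 + (k−1)·31 = k·204 − 31.
k·204 − 31 ≤ 745 → k ≤ 776 / 204 ≈ 3.80, so k = 3.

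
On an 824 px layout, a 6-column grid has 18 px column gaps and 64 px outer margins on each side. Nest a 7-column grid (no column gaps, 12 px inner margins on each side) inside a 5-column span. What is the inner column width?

79 px

Take off 128 px of margins, leaving 696 px.
696 − 5·18 = 606; ÷6 gives c = 101 px.
5 columns plus 4 column gaps: 505 + 72 = 577 px.
Inner content = 577 − 2·12 = 553 px.
7d = 553 → d = 79 px.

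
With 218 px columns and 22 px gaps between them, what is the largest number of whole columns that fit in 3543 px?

14 columns

Each extra column adds 218 + 22 = 240 px.
(3543 + 22) / 240 = 14.85, so 14 columns fit.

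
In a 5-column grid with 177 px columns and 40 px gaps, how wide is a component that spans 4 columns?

828 px

4 columns plus 3 gaps: 708 + 120 = 828 px.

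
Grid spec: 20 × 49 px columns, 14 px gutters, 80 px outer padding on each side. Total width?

Total width: 2·80 + 20·49 + 19·14 = 1406 px.

1406 px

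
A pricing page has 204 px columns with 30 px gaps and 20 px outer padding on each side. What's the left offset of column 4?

722 px

Each column+gutter stride is 234 px; 3 of them past the 20 px margin is 20 + 702 = 722 px.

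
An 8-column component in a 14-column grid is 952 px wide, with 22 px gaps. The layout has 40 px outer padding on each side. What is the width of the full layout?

952 − 7·22 = 798; ÷8 gives c = 99.75 px.
Total width: 2·40 + 14·99.75 + 13·22 = 1762.5 px.

1762.5 px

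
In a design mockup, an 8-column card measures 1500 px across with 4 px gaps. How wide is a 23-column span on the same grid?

4320 px

8c + 7·4 = 1500 → 8c = 1472 → c = 184 px.
23-column span = 23·184 + 22·4 = 4320 px.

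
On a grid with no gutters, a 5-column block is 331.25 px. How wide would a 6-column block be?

5c = 331.25 → c = 66.25 px.
With no gutters, 6 columns span 6·66.25 = 397.5 px.

397.5 px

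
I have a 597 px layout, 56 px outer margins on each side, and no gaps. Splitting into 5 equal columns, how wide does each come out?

97 px

Take off 112 px of margins, leaving 485 px.
5c = 485 → c = 97 px.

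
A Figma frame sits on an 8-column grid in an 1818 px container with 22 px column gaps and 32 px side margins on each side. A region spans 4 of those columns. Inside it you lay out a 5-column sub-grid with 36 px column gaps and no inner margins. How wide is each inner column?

Inside the margins: 1818 − 64 = 1754 px.
8c + 7·22 = 1754 → 8c = 1600 → c = 200 px.
Span of 4: 4·200 + 3·22 = 800 + 66 = 866 px.
5 columns + 4 column gaps: 5d + 4·36 = 866.
5d = 866 − 144 = 722, so d = 144.4 px.

144.4 px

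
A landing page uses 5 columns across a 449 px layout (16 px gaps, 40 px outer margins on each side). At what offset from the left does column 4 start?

271 px

Content = 449 − 2·40 = 369 px.
5 columns + 4 gaps: 5c + 4·16 = 369.
5c = 369 − 64 = 305, so c = 61 px.
Before column 4: the margin + 3 columns + 3 gaps.
Offset = 40 + 3·(61 + 16) = 40 + 231 = 271 px.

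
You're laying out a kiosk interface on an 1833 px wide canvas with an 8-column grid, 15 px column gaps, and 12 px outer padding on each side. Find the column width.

Subtract both margins: 1833 − 2·12 = 1809 px.
1809 − 7·15 = 1704; ÷8 gives c = 213 px.

213 px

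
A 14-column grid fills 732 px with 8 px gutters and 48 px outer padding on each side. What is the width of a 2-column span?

Inside the margins: 732 − 96 = 636 px.
Subtracting 13 gutters of 8 leaves 532 for 14 columns, so c = 38 px.
2-column span = 2·38 + 1·8 = 84 px.

84 px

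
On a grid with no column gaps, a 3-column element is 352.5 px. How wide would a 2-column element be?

With no column gaps, each column is 352.5/3 = 117.5 px.
With no column gaps, 2 columns span 2·117.5 = 235 px.

235 px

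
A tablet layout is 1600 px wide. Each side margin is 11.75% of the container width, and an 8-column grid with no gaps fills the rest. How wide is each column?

Each margin = 11.75% of 1600 = 188 px; content = 1600 − 2·188 = 1224 px.
With no gaps, each column is 1224/8 = 153 px.

153 px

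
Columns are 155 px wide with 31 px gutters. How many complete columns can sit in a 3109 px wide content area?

16 columns

Each extra column adds 155 + 31 = 186 px.
(3109 + 31) / 186 = 16.88, so 16 columns fit.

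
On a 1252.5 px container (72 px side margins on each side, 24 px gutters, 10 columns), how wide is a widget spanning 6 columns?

655.5 px

Content width = 1252.5 − 2·72 = 1108.5 px.
Subtracting 9 gutters of 24 leaves 892.5 for 10 columns, so c = 89.25 px.
Span of 6: 6·89.25 + 5·24 = 535.5 + 120 = 655.5 px.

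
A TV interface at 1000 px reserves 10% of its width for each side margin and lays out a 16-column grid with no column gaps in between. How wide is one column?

Margins: 10% × 1000 = 100 px each, so content = 1000 − 200 = 800 px.
16c = 800 → c = 50 px.

50 px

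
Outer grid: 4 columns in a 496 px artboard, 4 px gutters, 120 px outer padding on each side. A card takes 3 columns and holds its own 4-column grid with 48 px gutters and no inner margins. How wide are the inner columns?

11.75 px

Subtract both margins: 496 − 2·120 = 256 px.
4 columns + 3 gutters: 4c + 3·4 = 256.
4c = 256 − 12 = 244, so c = 61 px.
3-column span = 3·61 + 2·4 = 191 px.
4d + 3·48 = 191 → 4d = 47 → d = 11.75 px.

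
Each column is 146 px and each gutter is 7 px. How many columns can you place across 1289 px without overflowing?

8 columns

8 columns: 8·146 + 7·7 = 1217 px ≤ 1289.
9 columns: 1370 px > 1289. So 8.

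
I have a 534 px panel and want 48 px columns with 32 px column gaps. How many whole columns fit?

7 columns

Each extra column adds 48 + 32 = 80 px.
(534 + 32) / 80 = 7.08, so 7 columns fit.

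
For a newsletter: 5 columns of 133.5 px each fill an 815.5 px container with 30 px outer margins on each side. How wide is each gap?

22 px

Content width = 815.5 − 2·30 = 755.5 px.
Columns use 667.5 px, leaving 88 px across 4 gaps = 22 px each.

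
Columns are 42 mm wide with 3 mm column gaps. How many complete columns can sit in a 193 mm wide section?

k columns need k·42 + (k−1)·3 = k·45 − 3.
k·45 − 3 ≤ 193 → k ≤ 196 / 45 ≈ 4.36, so k = 4.

4 columns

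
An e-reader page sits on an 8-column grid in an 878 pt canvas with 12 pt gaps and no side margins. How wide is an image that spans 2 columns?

210.5 pt

8 columns + 7 gaps: 8c + 7·12 = 878.
8c = 878 − 84 = 794, so c = 99.25 pt.
2-column span = 2·99.25 + 1·12 = 210.5 pt.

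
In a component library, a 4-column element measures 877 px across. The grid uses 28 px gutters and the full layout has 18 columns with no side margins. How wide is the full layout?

4044.5 px

877 − 3·28 = 793; ÷4 gives c = 198.25 px.
Total width: 18·198.25 + 17·28 = 4044.5 px.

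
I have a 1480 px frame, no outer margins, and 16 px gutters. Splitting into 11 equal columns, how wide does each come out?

120 px

Subtracting 10 gutters of 16 leaves 1320 for 11 columns, so c = 120 px.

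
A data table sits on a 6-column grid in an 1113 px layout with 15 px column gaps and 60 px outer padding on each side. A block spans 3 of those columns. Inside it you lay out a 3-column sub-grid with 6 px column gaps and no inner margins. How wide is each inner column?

Outer content = 1113 − 2·60 = 993 px.
993 − 5·15 = 918; ÷6 gives c = 153 px.
3 columns plus 2 column gaps: 459 + 30 = 489 px.
489 − 2·6 = 477; ÷3 gives d = 159 px.

159 px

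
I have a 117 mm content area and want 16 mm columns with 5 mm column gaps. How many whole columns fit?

Each extra column adds 16 + 5 = 21 mm.
(117 + 5) / 21 = 5.81, so 5 columns fit.

5 columns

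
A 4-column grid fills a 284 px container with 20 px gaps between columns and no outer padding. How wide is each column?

56 px

4 columns + 3 gaps: 4c + 3·20 = 284.
4c = 284 − 60 = 224, so c = 56 px.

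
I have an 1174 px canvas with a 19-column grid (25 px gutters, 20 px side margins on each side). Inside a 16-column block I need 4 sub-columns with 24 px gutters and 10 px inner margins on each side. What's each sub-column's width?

214.75 px

Outer content = 1174 − 2·20 = 1134 px.
1134 − 18·25 = 684; ÷19 gives c = 36 px.
Span of 16: 16·36 + 15·25 = 576 + 375 = 951 px.
Inner content = 951 − 2·10 = 931 px.
4d + 3·24 = 931 → 4d = 859 → d = 214.75 px.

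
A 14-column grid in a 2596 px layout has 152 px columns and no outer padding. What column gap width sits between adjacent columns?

14·152 + 13g = 2596 → 13g = 468 → g = 36 px.

36 px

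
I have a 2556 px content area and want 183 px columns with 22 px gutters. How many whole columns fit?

12 columns

k columns need k·183 + (k−1)·22 = k·205 − 22.
k·205 − 22 ≤ 2556 → k ≤ 2578 / 205 ≈ 12.58, so k = 12.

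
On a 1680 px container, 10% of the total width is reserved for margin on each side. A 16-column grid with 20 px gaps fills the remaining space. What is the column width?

Each margin = 10% of 1680 = 168 px; content = 1680 − 2·168 = 1344 px.
16c + 15·20 = 1344 → 16c = 1044 → c = 65.25 px.

65.25 px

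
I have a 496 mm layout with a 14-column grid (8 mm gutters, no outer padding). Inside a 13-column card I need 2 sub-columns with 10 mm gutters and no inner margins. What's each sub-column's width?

496 − 13·8 = 392; ÷14 gives c = 28 mm.
13 columns plus 12 gutters: 364 + 96 = 460 mm.
460 − 1·10 = 450; ÷2 gives d = 225 mm.

225 mm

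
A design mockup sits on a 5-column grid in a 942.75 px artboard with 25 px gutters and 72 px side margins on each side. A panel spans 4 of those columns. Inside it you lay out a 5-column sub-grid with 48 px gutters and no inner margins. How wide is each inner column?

Inside the margins: 942.75 − 144 = 798.75 px.
5 columns + 4 gutters: 5c + 4·25 = 798.75.
5c = 798.75 − 100 = 698.75, so c = 139.75 px.
4 columns plus 3 gutters: 559 + 75 = 634 px.
5 columns + 4 gutters: 5d + 4·48 = 634.
5d = 634 − 192 = 442, so d = 88.4 px.

88.4 px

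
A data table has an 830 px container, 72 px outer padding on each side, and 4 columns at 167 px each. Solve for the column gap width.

Subtract both margins: 830 − 2·72 = 686 px.
4 columns take 4·167 = 668 px; remaining 18 splits into 3 column gaps.
g = 18 / 3 = 6 px.

6 px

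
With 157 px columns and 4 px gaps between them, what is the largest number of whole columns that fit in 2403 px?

14 columns

Each extra column adds 157 + 4 = 161 px.
(2403 + 4) / 161 = 14.95, so 14 columns fit.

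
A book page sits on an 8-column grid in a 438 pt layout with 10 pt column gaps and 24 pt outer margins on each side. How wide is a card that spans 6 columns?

290 pt

Inside the margins: 438 − 48 = 390 pt.
8c + 7·10 = 390 → 8c = 320 → c = 40 pt.
6 columns plus 5 column gaps: 240 + 50 = 290 pt.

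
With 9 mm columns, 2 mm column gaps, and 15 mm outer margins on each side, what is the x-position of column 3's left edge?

37 mm

Before column 3: the margin + 2 columns + 2 column gaps.
Offset = 15 + 2·(9 + 2) = 15 + 22 = 37 mm.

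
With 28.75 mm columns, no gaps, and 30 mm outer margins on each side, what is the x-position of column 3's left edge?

87.5 mm

Column 3 starts at margin + 2·(column + gutter) = 30 + 2·28.75 = 87.5 mm.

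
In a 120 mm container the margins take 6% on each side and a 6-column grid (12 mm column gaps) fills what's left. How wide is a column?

Each margin = 6% of 120 = 7.2 mm; content = 120 − 2·7.2 = 105.6 mm.
6c + 5·12 = 105.6 → 6c = 45.6 → c = 7.6 mm.

7.6 mm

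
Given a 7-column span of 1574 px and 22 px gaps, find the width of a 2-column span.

7 columns + 6 gaps: 7c + 6·22 = 1574.
7c = 1574 − 132 = 1442, so c = 206 px.
2 columns plus 1 gap: 412 + 22 = 434 px.

434 px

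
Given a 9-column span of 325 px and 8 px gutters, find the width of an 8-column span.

325 − 8·8 = 261; ÷9 gives c = 29 px.
8-column span = 8·29 + 7·8 = 288 px.

288 px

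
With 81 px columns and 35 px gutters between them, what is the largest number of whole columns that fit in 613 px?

k columns need k·81 + (k−1)·35 = k·116 − 35.
k·116 − 35 ≤ 613 → k ≤ 648 / 116 ≈ 5.59, so k = 5.

5 columns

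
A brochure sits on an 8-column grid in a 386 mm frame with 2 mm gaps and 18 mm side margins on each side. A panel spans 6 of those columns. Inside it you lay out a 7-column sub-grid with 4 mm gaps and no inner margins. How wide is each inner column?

Take off 36 mm of margins, leaving 350 mm.
Subtracting 7 gaps of 2 leaves 336 for 8 columns, so c = 42 mm.
6-column span = 6·42 + 5·2 = 262 mm.
7d + 6·4 = 262 → 7d = 238 → d = 34 mm.

34 mm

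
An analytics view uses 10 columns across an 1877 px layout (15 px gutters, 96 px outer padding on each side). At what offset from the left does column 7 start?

Take off 192 px of margins, leaving 1685 px.
10c + 9·15 = 1685 → 10c = 1550 → c = 155 px.
Before column 7: the margin + 6 columns + 6 gutters.
Offset = 96 + 6·(155 + 15) = 96 + 1020 = 1116 px.

1116 px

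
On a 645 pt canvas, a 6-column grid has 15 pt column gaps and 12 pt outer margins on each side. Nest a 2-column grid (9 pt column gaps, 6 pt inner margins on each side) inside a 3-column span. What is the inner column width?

141 pt

Subtract both margins: 645 − 2·12 = 621 pt.
Subtracting 5 column gaps of 15 leaves 546 for 6 columns, so c = 91 pt.
3-column span = 3·91 + 2·15 = 303 pt.
Inner content = 303 − 2·6 = 291 pt.
Subtracting 1 column gap of 9 leaves 282 for 2 columns, so d = 141 pt.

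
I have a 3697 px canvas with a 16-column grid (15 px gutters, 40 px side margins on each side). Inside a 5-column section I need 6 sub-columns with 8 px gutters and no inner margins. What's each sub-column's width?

Inside the margins: 3697 − 80 = 3617 px.
16c + 15·15 = 3617 → 16c = 3392 → c = 212 px.
5-column span = 5·212 + 4·15 = 1120 px.
6d + 5·8 = 1120 → 6d = 1080 → d = 180 px.

180 px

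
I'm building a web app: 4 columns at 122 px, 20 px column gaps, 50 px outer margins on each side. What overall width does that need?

648 px

Adding margins, columns and gutters: 100 + 488 + 60 = 648 px.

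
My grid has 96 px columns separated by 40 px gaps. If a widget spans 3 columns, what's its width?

3-column span = 3·96 + 2·40 = 368 px.

368 px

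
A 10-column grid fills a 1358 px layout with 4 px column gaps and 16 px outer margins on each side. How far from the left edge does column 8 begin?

947 px

Content = 1358 − 2·16 = 1326 px.
10 columns + 9 column gaps: 10c + 9·4 = 1326.
10c = 1326 − 36 = 1290, so c = 129 px.
Before column 8: the margin + 7 columns + 7 column gaps.
Offset = 16 + 7·(129 + 4) = 16 + 931 = 947 px.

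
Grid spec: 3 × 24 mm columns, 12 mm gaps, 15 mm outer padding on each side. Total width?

Adding margins, columns and gutters: 30 + 72 + 24 = 126 mm.

126 mm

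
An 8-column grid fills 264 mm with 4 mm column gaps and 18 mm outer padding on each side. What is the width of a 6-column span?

170 mm

Content width = 264 − 2·18 = 228 mm.
8c + 7·4 = 228 → 8c = 200 → c = 25 mm.
6 columns plus 5 column gaps: 150 + 20 = 170 mm.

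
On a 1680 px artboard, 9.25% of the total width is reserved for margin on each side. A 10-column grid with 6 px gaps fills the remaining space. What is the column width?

131.52 px

Each margin = 9.25% of 1680 = 155.4 px; content = 1680 − 2·155.4 = 1369.2 px.
1369.2 − 9·6 = 1315.2; ÷10 gives c = 131.52 px.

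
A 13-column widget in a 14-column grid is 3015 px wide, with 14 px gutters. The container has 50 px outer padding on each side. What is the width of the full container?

3015 − 12·14 = 2847; ÷13 gives c = 219 px.
Container = 2·50 + 14·219 + 13·14 = 100 + 3066 + 182 = 3348 px.

3348 px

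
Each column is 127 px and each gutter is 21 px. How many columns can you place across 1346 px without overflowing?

9 columns: 9·127 + 8·21 = 1311 px ≤ 1346.
10 columns: 1459 px > 1346. So 9.

9 columns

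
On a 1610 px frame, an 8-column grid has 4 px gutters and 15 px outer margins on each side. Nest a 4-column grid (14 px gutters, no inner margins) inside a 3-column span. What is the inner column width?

Take off 30 px of margins, leaving 1580 px.
8 columns + 7 gutters: 8c + 7·4 = 1580.
8c = 1580 − 28 = 1552, so c = 194 px.
3-column span = 3·194 + 2·4 = 590 px.
4 columns + 3 gutters: 4d + 3·14 = 590.
4d = 590 − 42 = 548, so d = 137 px.

137 px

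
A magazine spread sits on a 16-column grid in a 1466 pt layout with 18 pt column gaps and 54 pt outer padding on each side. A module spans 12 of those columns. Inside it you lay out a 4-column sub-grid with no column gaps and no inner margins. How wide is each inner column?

Inside the margins: 1466 − 108 = 1358 pt.
16c + 15·18 = 1358 → 16c = 1088 → c = 68 pt.
Span of 12: 12·68 + 11·18 = 816 + 198 = 1014 pt.
1014 / 4 = 253.5 pt per column.

253.5 pt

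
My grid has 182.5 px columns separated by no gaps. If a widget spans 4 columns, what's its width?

730 px

4-column span = 4·182.5 = 730 px.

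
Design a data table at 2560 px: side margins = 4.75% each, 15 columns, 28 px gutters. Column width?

128.32 px

2560 × (1 − 2·4.75%) = 2560 × 90.5% = 2316.8 px for the columns.
Subtracting 14 gutters of 28 leaves 1924.8 for 15 columns, so c = 128.32 px.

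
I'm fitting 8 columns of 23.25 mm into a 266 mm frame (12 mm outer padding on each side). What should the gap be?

Content width = 266 − 2·12 = 242 mm.
Columns use 186 mm, leaving 56 mm across 7 gaps = 8 mm each.

8 mm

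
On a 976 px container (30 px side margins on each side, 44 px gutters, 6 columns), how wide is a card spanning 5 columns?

756 px

Take off 60 px of margins, leaving 916 px.
6c + 5·44 = 916 → 6c = 696 → c = 116 px.
5-column span = 5·116 + 4·44 = 756 px.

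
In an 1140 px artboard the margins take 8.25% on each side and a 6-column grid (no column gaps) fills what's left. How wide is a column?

158.65 px

Each margin = 8.25% of 1140 = 94.05 px; content = 1140 − 2·94.05 = 951.9 px.
951.9 / 6 = 158.65 px per column.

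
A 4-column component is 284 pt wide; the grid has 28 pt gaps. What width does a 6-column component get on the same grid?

4c + 3·28 = 284 → 4c = 200 → c = 50 pt.
6-column span = 6·50 + 5·28 = 440 pt.

440 pt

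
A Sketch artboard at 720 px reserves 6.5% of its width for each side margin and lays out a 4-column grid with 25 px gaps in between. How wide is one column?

137.85 px

720 × (1 − 2·6.5%) = 720 × 87% = 626.4 px for the columns.
4c + 3·25 = 626.4 → 4c = 551.4 → c = 137.85 px.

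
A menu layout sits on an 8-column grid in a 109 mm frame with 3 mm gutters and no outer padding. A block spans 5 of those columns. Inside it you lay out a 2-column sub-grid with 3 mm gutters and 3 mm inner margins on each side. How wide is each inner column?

8c + 7·3 = 109 → 8c = 88 → c = 11 mm.
Span of 5: 5·11 + 4·3 = 55 + 12 = 67 mm.
Inner content = 67 − 2·3 = 61 mm.
Subtracting 1 gutter of 3 leaves 58 for 2 columns, so d = 29 mm.

29 mm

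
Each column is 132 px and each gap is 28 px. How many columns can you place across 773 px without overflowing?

Each extra column adds 132 + 28 = 160 px.
(773 + 28) / 160 = 5.01, so 5 columns fit.

5 columns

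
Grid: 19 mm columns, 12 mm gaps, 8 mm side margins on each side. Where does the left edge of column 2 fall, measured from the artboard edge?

39 mm

Each column+gutter stride is 31 mm; 1 of them past the 8 mm margin is 8 + 31 = 39 mm.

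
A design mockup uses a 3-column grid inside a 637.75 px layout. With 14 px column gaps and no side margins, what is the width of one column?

637.75 − 2·14 = 609.75; ÷3 gives c = 203.25 px.

203.25 px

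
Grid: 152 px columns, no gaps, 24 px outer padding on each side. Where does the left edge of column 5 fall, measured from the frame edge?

Column 5 starts at margin + 4·(column + gutter) = 24 + 4·152 = 632 px.

632 px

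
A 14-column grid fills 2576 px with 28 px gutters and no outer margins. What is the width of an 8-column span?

14 columns + 13 gutters: 14c + 13·28 = 2576.
14c = 2576 − 364 = 2212, so c = 158 px.
8-column span = 8·158 + 7·28 = 1460 px.

1460 px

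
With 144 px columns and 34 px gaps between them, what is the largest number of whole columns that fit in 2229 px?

k columns need k·144 + (k−1)·34 = k·178 − 34.
k·178 − 34 ≤ 2229 → k ≤ 2263 / 178 ≈ 12.71, so k = 12.

12 columns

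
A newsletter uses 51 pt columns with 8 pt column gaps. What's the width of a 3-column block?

Span of 3: 3·51 + 2·8 = 153 + 16 = 169 pt.

169 pt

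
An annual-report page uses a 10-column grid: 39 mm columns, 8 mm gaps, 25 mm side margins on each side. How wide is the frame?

Adding margins, columns and gutters: 50 + 390 + 72 = 512 mm.

512 mm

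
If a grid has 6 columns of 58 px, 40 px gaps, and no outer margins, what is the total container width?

Total width: 6·58 + 5·40 = 548 px.

548 px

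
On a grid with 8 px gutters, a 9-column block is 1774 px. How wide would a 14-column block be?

2764 px

Subtracting 8 gutters of 8 leaves 1710 for 9 columns, so c = 190 px.
14-column span = 14·190 + 13·8 = 2764 px.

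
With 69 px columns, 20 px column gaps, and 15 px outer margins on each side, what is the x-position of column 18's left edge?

Column 18 starts at margin + 17·(column + gutter) = 15 + 17·89 = 1528 px.

1528 px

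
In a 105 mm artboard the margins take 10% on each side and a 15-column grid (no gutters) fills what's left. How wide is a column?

5.6 mm

Each margin = 10% of 105 = 10.5 mm; content = 105 − 2·10.5 = 84 mm.
With no gutters, each column is 84/15 = 5.6 mm.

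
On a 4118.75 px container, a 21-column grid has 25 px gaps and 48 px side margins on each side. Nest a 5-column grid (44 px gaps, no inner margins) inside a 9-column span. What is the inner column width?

306.75 px

Take off 96 px of margins, leaving 4022.75 px.
21c + 20·25 = 4022.75 → 21c = 3522.75 → c = 167.75 px.
9 columns plus 8 gaps: 1509.75 + 200 = 1709.75 px.
5 columns + 4 gaps: 5d + 4·44 = 1709.75.
5d = 1709.75 − 176 = 1533.75, so d = 306.75 px.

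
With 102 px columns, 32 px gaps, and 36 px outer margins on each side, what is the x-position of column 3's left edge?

304 px

Before column 3: the margin + 2 columns + 2 gaps.
Offset = 36 + 2·(102 + 32) = 36 + 268 = 304 px.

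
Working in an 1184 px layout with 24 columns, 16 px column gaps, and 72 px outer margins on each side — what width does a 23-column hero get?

Take off 144 px of margins, leaving 1040 px.
1040 − 23·16 = 672; ÷24 gives c = 28 px.
23-column span = 23·28 + 22·16 = 996 px.

996 px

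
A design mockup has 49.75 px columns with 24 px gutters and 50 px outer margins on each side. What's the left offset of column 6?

Before column 6: the margin + 5 columns + 5 gutters.
Offset = 50 + 5·(49.75 + 24) = 50 + 368.75 = 418.75 px.

418.75 px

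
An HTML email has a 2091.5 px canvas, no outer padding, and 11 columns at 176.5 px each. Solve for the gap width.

Columns use 1941.5 px, leaving 150 px across 10 gaps = 15 px each.

15 px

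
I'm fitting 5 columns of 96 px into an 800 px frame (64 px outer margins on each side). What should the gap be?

Content width = 800 − 2·64 = 672 px.
Columns use 480 px, leaving 192 px across 4 gaps = 48 px each.

48 px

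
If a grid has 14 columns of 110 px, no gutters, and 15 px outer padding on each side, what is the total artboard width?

Total width: 2·15 + 14·110 = 1570 px.

1570 px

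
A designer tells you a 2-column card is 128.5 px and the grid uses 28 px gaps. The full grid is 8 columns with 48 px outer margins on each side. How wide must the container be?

694 px

Subtracting 1 gap of 28 leaves 100.5 for 2 columns, so c = 50.25 px.
Container = 2·48 + 8·50.25 + 7·28 = 96 + 402 + 196 = 694 px.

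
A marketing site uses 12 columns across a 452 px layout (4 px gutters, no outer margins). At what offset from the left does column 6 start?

190 px

Subtracting 11 gutters of 4 leaves 408 for 12 columns, so c = 34 px.
Each column+gutter stride is 38 px; with no margin, 5 of them is 190 px.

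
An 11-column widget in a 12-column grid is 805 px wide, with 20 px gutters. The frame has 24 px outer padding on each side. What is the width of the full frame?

928 px

11c + 10·20 = 805 → 11c = 605 → c = 55 px.
Total width: 2·24 + 12·55 + 11·20 = 928 px.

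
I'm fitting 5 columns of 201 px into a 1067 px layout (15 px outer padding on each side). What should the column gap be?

Inside the margins: 1067 − 30 = 1037 px.
5 columns take 5·201 = 1005 px; remaining 32 splits into 4 column gaps.
g = 32 / 4 = 8 px.

8 px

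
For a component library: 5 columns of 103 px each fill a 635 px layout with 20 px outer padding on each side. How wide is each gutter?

20 px

Content width = 635 − 2·20 = 595 px.
5 columns take 5·103 = 515 px; remaining 80 splits into 4 gutters.
g = 80 / 4 = 20 px.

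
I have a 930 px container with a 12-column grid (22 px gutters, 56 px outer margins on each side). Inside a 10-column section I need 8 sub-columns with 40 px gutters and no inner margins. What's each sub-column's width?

49.75 px

Inside the margins: 930 − 112 = 818 px.
Subtracting 11 gutters of 22 leaves 576 for 12 columns, so c = 48 px.
Span of 10: 10·48 + 9·22 = 480 + 198 = 678 px.
678 − 7·40 = 398; ÷8 gives d = 49.75 px.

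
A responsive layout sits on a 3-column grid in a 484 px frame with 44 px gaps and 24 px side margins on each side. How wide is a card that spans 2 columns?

276 px

Inside the margins: 484 − 48 = 436 px.
3 columns + 2 gaps: 3c + 2·44 = 436.
3c = 436 − 88 = 348, so c = 116 px.
2-column span = 2·116 + 1·44 = 276 px.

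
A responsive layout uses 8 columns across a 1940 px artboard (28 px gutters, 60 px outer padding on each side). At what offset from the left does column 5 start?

984 px

Inside the margins: 1940 − 120 = 1820 px.
1820 − 7·28 = 1624; ÷8 gives c = 203 px.
Before column 5: the margin + 4 columns + 4 gutters.
Offset = 60 + 4·(203 + 28) = 60 + 924 = 984 px.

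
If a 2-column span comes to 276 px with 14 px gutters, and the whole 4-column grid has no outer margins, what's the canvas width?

2 columns + 1 gutter: 2c + 1·14 = 276.
2c = 276 − 14 = 262, so c = 131 px.
Summing: 524 + 42 = 566 px.

566 px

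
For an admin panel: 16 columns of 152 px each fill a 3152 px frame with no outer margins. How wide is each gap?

16 columns take 16·152 = 2432 px; remaining 720 splits into 15 gaps.
g = 720 / 15 = 48 px.

48 px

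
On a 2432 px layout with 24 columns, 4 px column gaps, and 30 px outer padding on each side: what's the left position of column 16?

1515 px

Subtract both margins: 2432 − 2·30 = 2372 px.
24c + 23·4 = 2372 → 24c = 2280 → c = 95 px.
Each column+gutter stride is 99 px; 15 of them past the 30 px margin is 30 + 1485 = 1515 px.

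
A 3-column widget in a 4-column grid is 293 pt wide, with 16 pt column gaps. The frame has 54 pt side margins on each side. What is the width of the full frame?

504 pt

293 − 2·16 = 261; ÷3 gives c = 87 pt.
Frame = 2·54 + 4·87 + 3·16 = 108 + 348 + 48 = 504 pt.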